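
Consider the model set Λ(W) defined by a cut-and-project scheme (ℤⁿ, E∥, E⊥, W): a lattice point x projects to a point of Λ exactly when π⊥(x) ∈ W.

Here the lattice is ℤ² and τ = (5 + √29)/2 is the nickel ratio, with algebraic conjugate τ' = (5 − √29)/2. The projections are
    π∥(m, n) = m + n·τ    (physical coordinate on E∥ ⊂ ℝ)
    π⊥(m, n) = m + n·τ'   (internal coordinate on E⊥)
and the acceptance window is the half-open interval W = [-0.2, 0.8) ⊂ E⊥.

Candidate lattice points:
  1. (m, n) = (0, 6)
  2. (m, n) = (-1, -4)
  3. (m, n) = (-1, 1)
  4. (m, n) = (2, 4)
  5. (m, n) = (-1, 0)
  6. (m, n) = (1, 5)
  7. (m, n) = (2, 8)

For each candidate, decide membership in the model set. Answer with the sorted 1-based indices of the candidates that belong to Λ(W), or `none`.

6, 7

Compute τ' = (5−√29)/2 = -0.192582, so π⊥(m,n) = m -0.192582·n.
#1 (0,6): internal coord 0 + (6)·τ' = -1.155494; -1.155494 ∉ [-0.2, 0.8) → out
#2 (-1,-4): internal coord -1 + (-4)·τ' = -0.229670; -0.229670 ∉ [-0.2, 0.8) → out
#3 (-1,1): internal coord -1 + (1)·τ' = -1.192582; -1.192582 ∉ [-0.2, 0.8) → out
#4 (2,4): internal coord 2 + (4)·τ' = +1.229670; +1.229670 ∉ [-0.2, 0.8) → out
#5 (-1,0): internal coord -1 + (0)·τ' = -1.000000; -1.000000 ∉ [-0.2, 0.8) → out
#6 (1,5): internal coord 1 + (5)·τ' = +0.037088; +0.037088 ∈ [-0.2, 0.8) → IN Λ
#7 (2,8): internal coord 2 + (8)·τ' = +0.459341; +0.459341 ∈ [-0.2, 0.8) → IN Λ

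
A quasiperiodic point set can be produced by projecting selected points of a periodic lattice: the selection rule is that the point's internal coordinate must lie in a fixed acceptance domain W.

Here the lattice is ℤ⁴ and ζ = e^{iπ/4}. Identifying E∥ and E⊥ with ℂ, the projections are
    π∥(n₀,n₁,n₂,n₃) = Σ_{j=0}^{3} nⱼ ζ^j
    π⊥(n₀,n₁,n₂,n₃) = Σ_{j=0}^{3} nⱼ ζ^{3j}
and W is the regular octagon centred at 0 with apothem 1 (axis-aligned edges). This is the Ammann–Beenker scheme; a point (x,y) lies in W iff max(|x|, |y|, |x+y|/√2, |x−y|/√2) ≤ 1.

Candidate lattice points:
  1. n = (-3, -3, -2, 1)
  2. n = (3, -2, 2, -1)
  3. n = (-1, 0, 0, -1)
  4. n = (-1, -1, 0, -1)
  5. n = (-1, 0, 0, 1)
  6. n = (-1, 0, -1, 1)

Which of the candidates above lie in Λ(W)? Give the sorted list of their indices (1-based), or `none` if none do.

With ζ = e^{iπ/4} the internal vectors are ζ^0,ζ^3,ζ^6,ζ^9.
#1 (-3, -3, -2, 1): internal (-0.171573, 0.585786); octagon support 0.585786 vs apothem 1 → ∈ W
#2 (3, -2, 2, -1): internal (3.707107, -4.121320); octagon support 5.535534 vs apothem 1 → ∉ W
#3 (-1, 0, 0, -1): internal (-1.707107, -0.707107); octagon support 1.707107 vs apothem 1 → ∉ W
#4 (-1, -1, 0, -1): internal (-1.000000, -1.414214); octagon support 1.707107 vs apothem 1 → ∉ W
#5 (-1, 0, 0, 1): internal (-0.292893, 0.707107); octagon support 0.707107 vs apothem 1 → ∈ W
#6 (-1, 0, -1, 1): internal (-0.292893, 1.707107); octagon support 1.707107 vs apothem 1 → ∉ W

1, 5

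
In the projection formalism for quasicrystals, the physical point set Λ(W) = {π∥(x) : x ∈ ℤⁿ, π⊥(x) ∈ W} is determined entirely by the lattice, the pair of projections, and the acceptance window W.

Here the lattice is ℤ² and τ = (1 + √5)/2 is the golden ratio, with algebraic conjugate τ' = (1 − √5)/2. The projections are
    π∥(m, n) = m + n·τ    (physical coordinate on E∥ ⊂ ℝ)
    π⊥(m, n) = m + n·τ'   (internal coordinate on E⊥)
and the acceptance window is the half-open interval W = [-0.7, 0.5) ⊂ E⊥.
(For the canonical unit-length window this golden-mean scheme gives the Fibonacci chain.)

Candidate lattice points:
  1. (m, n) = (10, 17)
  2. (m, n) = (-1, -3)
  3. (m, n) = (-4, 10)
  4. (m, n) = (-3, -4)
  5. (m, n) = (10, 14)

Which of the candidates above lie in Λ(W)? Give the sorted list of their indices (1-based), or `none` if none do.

1, 4

τ' = (1−√5)/2 ≈ -0.618034.
[1] lift (10,17): star map gives -0.506578; window check -0.7 ≤ -0.506578 < 0.5 is true → IN Λ
[2] lift (-1,-3): star map gives 0.854102; window check -0.7 ≤ 0.854102 < 0.5 is false → out
[3] lift (-4,10): star map gives -10.180340; window check -0.7 ≤ -10.180340 < 0.5 is false → out
[4] lift (-3,-4): star map gives -0.527864; window check -0.7 ≤ -0.527864 < 0.5 is true → IN Λ
[5] lift (10,14): star map gives 1.347524; window check -0.7 ≤ 1.347524 < 0.5 is false → out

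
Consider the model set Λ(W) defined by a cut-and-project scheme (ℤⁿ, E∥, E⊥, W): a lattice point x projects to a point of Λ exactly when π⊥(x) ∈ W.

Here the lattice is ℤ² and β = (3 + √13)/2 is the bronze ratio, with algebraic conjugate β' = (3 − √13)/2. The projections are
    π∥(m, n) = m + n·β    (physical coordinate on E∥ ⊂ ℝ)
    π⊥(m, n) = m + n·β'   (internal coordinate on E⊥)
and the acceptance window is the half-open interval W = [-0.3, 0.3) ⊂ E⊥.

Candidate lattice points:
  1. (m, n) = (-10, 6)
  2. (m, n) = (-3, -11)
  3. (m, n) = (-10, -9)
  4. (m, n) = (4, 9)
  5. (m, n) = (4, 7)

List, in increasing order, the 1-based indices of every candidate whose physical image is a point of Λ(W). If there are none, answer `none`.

Numerically β ≈ 3.302776 and β' = −1/β ≈ -0.302776.
candidate 1: (m,n)=(-10,6) → π∥ = -10+6·β ≈ 9.816654, π⊥ = -10+6·β' ≈ -11.816654 ∉ [-0.3, 0.3) ⇒ out
candidate 2: (m,n)=(-3,-11) → π∥ = -3-11·β ≈ -39.330532, π⊥ = -3-11·β' ≈ 0.330532 ∉ [-0.3, 0.3) ⇒ out
candidate 3: (m,n)=(-10,-9) → π∥ = -10-9·β ≈ -39.724981, π⊥ = -10-9·β' ≈ -7.275019 ∉ [-0.3, 0.3) ⇒ out
candidate 4: (m,n)=(4,9) → π∥ = 4+9·β ≈ 33.724981, π⊥ = 4+9·β' ≈ 1.275019 ∉ [-0.3, 0.3) ⇒ out
candidate 5: (m,n)=(4,7) → π∥ = 4+7·β ≈ 27.119429, π⊥ = 4+7·β' ≈ 1.880571 ∉ [-0.3, 0.3) ⇒ out

none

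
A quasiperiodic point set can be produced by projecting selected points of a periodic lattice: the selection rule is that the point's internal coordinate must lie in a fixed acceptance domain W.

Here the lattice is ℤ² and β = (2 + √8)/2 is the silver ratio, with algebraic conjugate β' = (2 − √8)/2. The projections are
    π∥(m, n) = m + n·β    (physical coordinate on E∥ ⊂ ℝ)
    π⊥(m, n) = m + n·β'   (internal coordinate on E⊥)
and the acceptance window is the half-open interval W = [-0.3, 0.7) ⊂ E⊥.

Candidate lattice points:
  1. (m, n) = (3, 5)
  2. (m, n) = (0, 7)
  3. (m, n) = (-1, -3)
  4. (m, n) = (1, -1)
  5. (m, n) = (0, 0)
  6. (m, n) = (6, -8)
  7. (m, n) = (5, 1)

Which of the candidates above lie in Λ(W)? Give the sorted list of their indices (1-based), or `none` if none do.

3, 5

Numerically β ≈ 2.41421 and β' = −1/β ≈ -0.41421.
[1] lift (3,5): star map gives 0.92893; window check -0.3 ≤ 0.92893 < 0.7 is false → out
[2] lift (0,7): star map gives -2.89949; window check -0.3 ≤ -2.89949 < 0.7 is false → out
[3] lift (-1,-3): star map gives 0.24264; window check -0.3 ≤ 0.24264 < 0.7 is true → IN Λ
[4] lift (1,-1): star map gives 1.41421; window check -0.3 ≤ 1.41421 < 0.7 is false → out
[5] lift (0,0): star map gives 0.00000; window check -0.3 ≤ 0.00000 < 0.7 is true → IN Λ
[6] lift (6,-8): star map gives 9.31371; window check -0.3 ≤ 9.31371 < 0.7 is false → out
[7] lift (5,1): star map gives 4.58579; window check -0.3 ≤ 4.58579 < 0.7 is false → out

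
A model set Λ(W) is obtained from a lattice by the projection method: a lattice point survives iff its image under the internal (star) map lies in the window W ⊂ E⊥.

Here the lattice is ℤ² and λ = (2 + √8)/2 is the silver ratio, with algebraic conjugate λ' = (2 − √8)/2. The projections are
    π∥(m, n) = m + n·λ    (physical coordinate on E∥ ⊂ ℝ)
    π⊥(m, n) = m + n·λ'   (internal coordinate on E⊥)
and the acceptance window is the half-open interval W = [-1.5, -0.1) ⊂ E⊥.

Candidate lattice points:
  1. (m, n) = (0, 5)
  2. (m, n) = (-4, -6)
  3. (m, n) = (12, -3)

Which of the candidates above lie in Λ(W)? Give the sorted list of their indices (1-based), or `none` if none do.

λ' = (2−√8)/2 ≈ -0.4142.
#1 (0,5): internal coord 0 + (5)·λ' = -2.0711; -2.0711 ∉ [-1.5, -0.1) → out
#2 (-4,-6): internal coord -4 + (-6)·λ' = -1.5147; -1.5147 ∉ [-1.5, -0.1) → out
#3 (12,-3): internal coord 12 + (-3)·λ' = +13.2426; +13.2426 ∉ [-1.5, -0.1) → out

none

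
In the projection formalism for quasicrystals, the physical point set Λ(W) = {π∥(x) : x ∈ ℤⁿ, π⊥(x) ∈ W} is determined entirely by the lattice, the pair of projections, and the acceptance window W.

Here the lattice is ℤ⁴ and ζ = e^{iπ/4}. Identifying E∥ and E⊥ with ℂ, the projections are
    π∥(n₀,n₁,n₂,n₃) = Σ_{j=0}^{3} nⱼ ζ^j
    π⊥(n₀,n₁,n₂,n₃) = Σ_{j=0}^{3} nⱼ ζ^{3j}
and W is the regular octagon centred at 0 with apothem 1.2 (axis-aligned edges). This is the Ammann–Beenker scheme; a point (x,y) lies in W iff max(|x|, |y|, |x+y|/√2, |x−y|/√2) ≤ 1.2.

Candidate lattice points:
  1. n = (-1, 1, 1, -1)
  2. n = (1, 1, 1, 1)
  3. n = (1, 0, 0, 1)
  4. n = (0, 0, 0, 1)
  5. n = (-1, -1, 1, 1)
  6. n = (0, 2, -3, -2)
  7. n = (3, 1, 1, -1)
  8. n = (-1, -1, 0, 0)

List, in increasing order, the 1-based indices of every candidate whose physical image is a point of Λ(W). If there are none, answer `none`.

2, 4, 5, 8

Internal map: ζ^{3j} for j=0..3 gives (1,0), (−√2/2,√2/2), (0,−1), (√2/2,√2/2).
candidate 1: n = (-1, 1, 1, -1) → π⊥ ≈ (-2.4142, -1.0000); max(|x|,|y|,|x±y|/√2) = 2.4142 > 1.2 ⇒ ∉ W
candidate 2: n = (1, 1, 1, 1) → π⊥ ≈ (+1.0000, +0.4142); max(|x|,|y|,|x±y|/√2) = 1.0000 ≤ 1.2 ⇒ ∈ W
candidate 3: n = (1, 0, 0, 1) → π⊥ ≈ (+1.7071, +0.7071); max(|x|,|y|,|x±y|/√2) = 1.7071 > 1.2 ⇒ ∉ W
candidate 4: n = (0, 0, 0, 1) → π⊥ ≈ (+0.7071, +0.7071); max(|x|,|y|,|x±y|/√2) = 1.0000 ≤ 1.2 ⇒ ∈ W
candidate 5: n = (-1, -1, 1, 1) → π⊥ ≈ (+0.4142, -1.0000); max(|x|,|y|,|x±y|/√2) = 1.0000 ≤ 1.2 ⇒ ∈ W
candidate 6: n = (0, 2, -3, -2) → π⊥ ≈ (-2.8284, +3.0000); max(|x|,|y|,|x±y|/√2) = 4.1213 > 1.2 ⇒ ∉ W
candidate 7: n = (3, 1, 1, -1) → π⊥ ≈ (+1.5858, -1.0000); max(|x|,|y|,|x±y|/√2) = 1.8284 > 1.2 ⇒ ∉ W
candidate 8: n = (-1, -1, 0, 0) → π⊥ ≈ (-0.2929, -0.7071); max(|x|,|y|,|x±y|/√2) = 0.7071 ≤ 1.2 ⇒ ∈ W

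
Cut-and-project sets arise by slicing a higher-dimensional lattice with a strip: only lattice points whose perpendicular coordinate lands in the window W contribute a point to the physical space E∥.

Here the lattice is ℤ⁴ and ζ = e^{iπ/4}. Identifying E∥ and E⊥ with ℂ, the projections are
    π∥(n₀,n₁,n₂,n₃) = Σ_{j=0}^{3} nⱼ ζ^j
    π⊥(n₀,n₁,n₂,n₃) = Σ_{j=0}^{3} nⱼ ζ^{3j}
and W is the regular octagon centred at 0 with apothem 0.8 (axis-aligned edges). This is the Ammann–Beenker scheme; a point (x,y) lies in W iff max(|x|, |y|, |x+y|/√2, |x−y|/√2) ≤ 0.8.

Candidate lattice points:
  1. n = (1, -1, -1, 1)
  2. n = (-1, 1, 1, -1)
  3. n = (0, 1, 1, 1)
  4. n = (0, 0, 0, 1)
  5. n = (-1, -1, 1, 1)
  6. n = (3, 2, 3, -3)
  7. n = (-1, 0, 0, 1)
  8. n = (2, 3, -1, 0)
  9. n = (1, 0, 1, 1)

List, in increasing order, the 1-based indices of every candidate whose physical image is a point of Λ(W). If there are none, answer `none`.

π⊥(n) = n₀ + n₁ζ³ + n₂ζ⁶ + n₃ζ⁹ where ζ = e^{iπ/4}.
candidate 1: n = (1, -1, -1, 1) → π⊥ ≈ (+2.41421, +1.00000); max(|x|,|y|,|x±y|/√2) = 2.41421 > 0.8 ⇒ ∉ W
candidate 2: n = (-1, 1, 1, -1) → π⊥ ≈ (-2.41421, -1.00000); max(|x|,|y|,|x±y|/√2) = 2.41421 > 0.8 ⇒ ∉ W
candidate 3: n = (0, 1, 1, 1) → π⊥ ≈ (+0.00000, +0.41421); max(|x|,|y|,|x±y|/√2) = 0.41421 ≤ 0.8 ⇒ ∈ W
candidate 4: n = (0, 0, 0, 1) → π⊥ ≈ (+0.70711, +0.70711); max(|x|,|y|,|x±y|/√2) = 1.00000 > 0.8 ⇒ ∉ W
candidate 5: n = (-1, -1, 1, 1) → π⊥ ≈ (+0.41421, -1.00000); max(|x|,|y|,|x±y|/√2) = 1.00000 > 0.8 ⇒ ∉ W
candidate 6: n = (3, 2, 3, -3) → π⊥ ≈ (-0.53553, -3.70711); max(|x|,|y|,|x±y|/√2) = 3.70711 > 0.8 ⇒ ∉ W
candidate 7: n = (-1, 0, 0, 1) → π⊥ ≈ (-0.29289, +0.70711); max(|x|,|y|,|x±y|/√2) = 0.70711 ≤ 0.8 ⇒ ∈ W
candidate 8: n = (2, 3, -1, 0) → π⊥ ≈ (-0.12132, +3.12132); max(|x|,|y|,|x±y|/√2) = 3.12132 > 0.8 ⇒ ∉ W
candidate 9: n = (1, 0, 1, 1) → π⊥ ≈ (+1.70711, -0.29289); max(|x|,|y|,|x±y|/√2) = 1.70711 > 0.8 ⇒ ∉ W

3, 7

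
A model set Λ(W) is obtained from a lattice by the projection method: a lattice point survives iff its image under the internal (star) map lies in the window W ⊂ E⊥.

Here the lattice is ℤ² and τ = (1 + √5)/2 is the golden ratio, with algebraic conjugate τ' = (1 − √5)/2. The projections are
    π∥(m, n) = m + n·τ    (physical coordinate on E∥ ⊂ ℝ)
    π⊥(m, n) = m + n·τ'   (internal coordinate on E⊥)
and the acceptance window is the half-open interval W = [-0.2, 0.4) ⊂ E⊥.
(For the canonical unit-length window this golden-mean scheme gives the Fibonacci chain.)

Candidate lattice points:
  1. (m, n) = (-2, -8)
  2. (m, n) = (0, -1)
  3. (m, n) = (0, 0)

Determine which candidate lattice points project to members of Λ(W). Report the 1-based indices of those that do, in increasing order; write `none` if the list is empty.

3

Numerically τ ≈ 1.61803 and τ' = −1/τ ≈ -0.61803.
#1 (-2,-8): internal coord -2 + (-8)·τ' = +2.94427; +2.94427 ∉ [-0.2, 0.4) → out
#2 (0,-1): internal coord 0 + (-1)·τ' = +0.61803; +0.61803 ∉ [-0.2, 0.4) → out
#3 (0,0): internal coord 0 + (0)·τ' = +0.00000; +0.00000 ∈ [-0.2, 0.4) → IN Λ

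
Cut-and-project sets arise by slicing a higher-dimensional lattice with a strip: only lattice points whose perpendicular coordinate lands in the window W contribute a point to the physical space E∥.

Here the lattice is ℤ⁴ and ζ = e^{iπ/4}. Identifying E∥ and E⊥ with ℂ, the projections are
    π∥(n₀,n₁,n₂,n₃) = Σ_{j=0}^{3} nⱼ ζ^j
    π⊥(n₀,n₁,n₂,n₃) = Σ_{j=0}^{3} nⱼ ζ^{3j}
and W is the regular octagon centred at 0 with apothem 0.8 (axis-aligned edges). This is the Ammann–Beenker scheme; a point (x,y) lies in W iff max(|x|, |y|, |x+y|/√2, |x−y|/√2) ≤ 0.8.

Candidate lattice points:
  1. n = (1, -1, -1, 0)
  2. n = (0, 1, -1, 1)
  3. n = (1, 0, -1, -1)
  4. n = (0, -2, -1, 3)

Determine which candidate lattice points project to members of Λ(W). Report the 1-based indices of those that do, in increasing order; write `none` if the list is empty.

With ζ = e^{iπ/4} the internal vectors are ζ^0,ζ^3,ζ^6,ζ^9.
#1 (1, -1, -1, 0): internal (1.70711, 0.29289); octagon support 1.70711 vs apothem 0.8 → ∉ W
#2 (0, 1, -1, 1): internal (0.00000, 2.41421); octagon support 2.41421 vs apothem 0.8 → ∉ W
#3 (1, 0, -1, -1): internal (0.29289, 0.29289); octagon support 0.41421 vs apothem 0.8 → ∈ W
#4 (0, -2, -1, 3): internal (3.53553, 1.70711); octagon support 3.70711 vs apothem 0.8 → ∉ W

3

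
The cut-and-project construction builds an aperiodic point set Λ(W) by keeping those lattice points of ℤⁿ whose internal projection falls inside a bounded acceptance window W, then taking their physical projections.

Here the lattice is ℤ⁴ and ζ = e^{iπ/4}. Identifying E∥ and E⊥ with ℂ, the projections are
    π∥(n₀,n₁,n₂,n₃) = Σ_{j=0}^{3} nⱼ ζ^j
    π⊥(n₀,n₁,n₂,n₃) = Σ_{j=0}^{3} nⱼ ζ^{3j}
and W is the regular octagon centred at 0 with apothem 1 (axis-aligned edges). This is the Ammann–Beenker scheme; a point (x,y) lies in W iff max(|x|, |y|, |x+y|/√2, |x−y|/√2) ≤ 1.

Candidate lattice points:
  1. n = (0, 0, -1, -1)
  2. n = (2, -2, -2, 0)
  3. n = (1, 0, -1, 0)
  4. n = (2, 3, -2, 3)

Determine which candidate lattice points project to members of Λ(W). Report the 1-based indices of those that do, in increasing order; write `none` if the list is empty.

1

With ζ = e^{iπ/4} the internal vectors are ζ^0,ζ^3,ζ^6,ζ^9.
candidate 1: n = (0, 0, -1, -1) → π⊥ ≈ (-0.70711, +0.29289); max(|x|,|y|,|x±y|/√2) = 0.70711 ≤ 1 ⇒ ∈ W
candidate 2: n = (2, -2, -2, 0) → π⊥ ≈ (+3.41421, +0.58579); max(|x|,|y|,|x±y|/√2) = 3.41421 > 1 ⇒ ∉ W
candidate 3: n = (1, 0, -1, 0) → π⊥ ≈ (+1.00000, +1.00000); max(|x|,|y|,|x±y|/√2) = 1.41421 > 1 ⇒ ∉ W
candidate 4: n = (2, 3, -2, 3) → π⊥ ≈ (+2.00000, +6.24264); max(|x|,|y|,|x±y|/√2) = 6.24264 > 1 ⇒ ∉ W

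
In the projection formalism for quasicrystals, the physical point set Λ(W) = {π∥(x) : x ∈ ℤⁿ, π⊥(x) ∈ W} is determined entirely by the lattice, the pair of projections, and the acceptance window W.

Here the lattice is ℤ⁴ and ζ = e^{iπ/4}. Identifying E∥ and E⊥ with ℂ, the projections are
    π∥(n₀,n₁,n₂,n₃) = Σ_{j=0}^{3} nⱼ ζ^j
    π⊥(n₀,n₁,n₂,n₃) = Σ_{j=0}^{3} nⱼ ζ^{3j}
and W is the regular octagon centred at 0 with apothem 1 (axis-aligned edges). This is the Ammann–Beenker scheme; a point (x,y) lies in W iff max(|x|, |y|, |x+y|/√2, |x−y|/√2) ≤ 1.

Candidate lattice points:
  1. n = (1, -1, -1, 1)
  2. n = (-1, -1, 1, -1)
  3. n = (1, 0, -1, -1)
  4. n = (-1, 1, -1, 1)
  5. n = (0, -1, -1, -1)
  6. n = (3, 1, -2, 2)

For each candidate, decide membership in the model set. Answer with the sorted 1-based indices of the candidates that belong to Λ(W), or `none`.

With ζ = e^{iπ/4} the internal vectors are ζ^0,ζ^3,ζ^6,ζ^9.
#1 (1, -1, -1, 1): internal (2.414214, 1.000000); octagon support 2.414214 vs apothem 1 → ∉ W
#2 (-1, -1, 1, -1): internal (-1.000000, -2.414214); octagon support 2.414214 vs apothem 1 → ∉ W
#3 (1, 0, -1, -1): internal (0.292893, 0.292893); octagon support 0.414214 vs apothem 1 → ∈ W
#4 (-1, 1, -1, 1): internal (-1.000000, 2.414214); octagon support 2.414214 vs apothem 1 → ∉ W
#5 (0, -1, -1, -1): internal (0.000000, -0.414214); octagon support 0.414214 vs apothem 1 → ∈ W
#6 (3, 1, -2, 2): internal (3.707107, 4.121320); octagon support 5.535534 vs apothem 1 → ∉ W

3, 5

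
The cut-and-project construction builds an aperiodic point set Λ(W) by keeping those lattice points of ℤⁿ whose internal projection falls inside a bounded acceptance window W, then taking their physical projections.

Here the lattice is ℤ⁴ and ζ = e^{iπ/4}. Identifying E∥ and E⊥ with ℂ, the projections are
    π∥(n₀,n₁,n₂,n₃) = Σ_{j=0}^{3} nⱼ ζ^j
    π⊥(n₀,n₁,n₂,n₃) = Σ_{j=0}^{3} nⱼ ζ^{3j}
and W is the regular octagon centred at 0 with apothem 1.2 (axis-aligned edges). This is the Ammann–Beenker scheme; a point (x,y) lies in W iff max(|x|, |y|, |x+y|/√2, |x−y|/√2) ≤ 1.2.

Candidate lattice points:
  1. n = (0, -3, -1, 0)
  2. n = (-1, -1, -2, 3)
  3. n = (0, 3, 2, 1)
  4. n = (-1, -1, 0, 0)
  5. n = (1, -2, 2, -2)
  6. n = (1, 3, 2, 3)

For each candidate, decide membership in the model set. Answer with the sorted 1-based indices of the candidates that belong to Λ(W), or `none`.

4

Internal map: ζ^{3j} for j=0..3 gives (1,0), (−√2/2,√2/2), (0,−1), (√2/2,√2/2).
candidate 1: n = (0, -3, -1, 0) → π⊥ ≈ (+2.1213, -1.1213); max(|x|,|y|,|x±y|/√2) = 2.2929 > 1.2 ⇒ ∉ W
candidate 2: n = (-1, -1, -2, 3) → π⊥ ≈ (+1.8284, +3.4142); max(|x|,|y|,|x±y|/√2) = 3.7071 > 1.2 ⇒ ∉ W
candidate 3: n = (0, 3, 2, 1) → π⊥ ≈ (-1.4142, +0.8284); max(|x|,|y|,|x±y|/√2) = 1.5858 > 1.2 ⇒ ∉ W
candidate 4: n = (-1, -1, 0, 0) → π⊥ ≈ (-0.2929, -0.7071); max(|x|,|y|,|x±y|/√2) = 0.7071 ≤ 1.2 ⇒ ∈ W
candidate 5: n = (1, -2, 2, -2) → π⊥ ≈ (+1.0000, -4.8284); max(|x|,|y|,|x±y|/√2) = 4.8284 > 1.2 ⇒ ∉ W
candidate 6: n = (1, 3, 2, 3) → π⊥ ≈ (+1.0000, +2.2426); max(|x|,|y|,|x±y|/√2) = 2.2929 > 1.2 ⇒ ∉ W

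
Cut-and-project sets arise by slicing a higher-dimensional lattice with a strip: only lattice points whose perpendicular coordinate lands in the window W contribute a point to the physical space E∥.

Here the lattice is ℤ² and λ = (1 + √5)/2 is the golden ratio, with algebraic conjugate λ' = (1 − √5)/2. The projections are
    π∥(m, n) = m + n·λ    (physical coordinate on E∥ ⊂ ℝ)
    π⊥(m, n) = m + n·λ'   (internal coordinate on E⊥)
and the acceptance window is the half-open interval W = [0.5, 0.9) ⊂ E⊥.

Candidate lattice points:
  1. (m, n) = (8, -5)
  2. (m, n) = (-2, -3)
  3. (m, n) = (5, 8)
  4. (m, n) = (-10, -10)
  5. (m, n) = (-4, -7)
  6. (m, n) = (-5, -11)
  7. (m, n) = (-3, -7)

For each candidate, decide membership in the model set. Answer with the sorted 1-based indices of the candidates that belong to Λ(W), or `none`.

none

Compute λ' = (1−√5)/2 = -0.61803, so π⊥(m,n) = m -0.61803·n.
[1] lift (8,-5): star map gives 11.09017; window check 0.5 ≤ 11.09017 < 0.9 is false → out
[2] lift (-2,-3): star map gives -0.14590; window check 0.5 ≤ -0.14590 < 0.9 is false → out
[3] lift (5,8): star map gives 0.05573; window check 0.5 ≤ 0.05573 < 0.9 is false → out
[4] lift (-10,-10): star map gives -3.81966; window check 0.5 ≤ -3.81966 < 0.9 is false → out
[5] lift (-4,-7): star map gives 0.32624; window check 0.5 ≤ 0.32624 < 0.9 is false → out
[6] lift (-5,-11): star map gives 1.79837; window check 0.5 ≤ 1.79837 < 0.9 is false → out
[7] lift (-3,-7): star map gives 1.32624; window check 0.5 ≤ 1.32624 < 0.9 is false → out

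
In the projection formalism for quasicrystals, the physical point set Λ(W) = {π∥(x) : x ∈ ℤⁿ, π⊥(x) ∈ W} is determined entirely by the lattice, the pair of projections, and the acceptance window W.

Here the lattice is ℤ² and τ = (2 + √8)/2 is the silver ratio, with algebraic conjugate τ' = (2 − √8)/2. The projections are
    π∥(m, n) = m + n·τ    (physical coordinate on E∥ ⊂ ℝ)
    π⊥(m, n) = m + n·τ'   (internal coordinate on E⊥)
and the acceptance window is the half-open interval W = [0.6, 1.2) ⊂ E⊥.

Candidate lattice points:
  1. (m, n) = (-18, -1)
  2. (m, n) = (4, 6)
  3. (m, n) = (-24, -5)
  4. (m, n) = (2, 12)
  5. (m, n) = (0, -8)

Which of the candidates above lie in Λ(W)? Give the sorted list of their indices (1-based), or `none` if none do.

none

τ' = (2−√8)/2 ≈ -0.41421.
#1 (-18,-1): internal coord -18 + (-1)·τ' = -17.58579; -17.58579 ∉ [0.6, 1.2) → out
#2 (4,6): internal coord 4 + (6)·τ' = +1.51472; +1.51472 ∉ [0.6, 1.2) → out
#3 (-24,-5): internal coord -24 + (-5)·τ' = -21.92893; -21.92893 ∉ [0.6, 1.2) → out
#4 (2,12): internal coord 2 + (12)·τ' = -2.97056; -2.97056 ∉ [0.6, 1.2) → out
#5 (0,-8): internal coord 0 + (-8)·τ' = +3.31371; +3.31371 ∉ [0.6, 1.2) → out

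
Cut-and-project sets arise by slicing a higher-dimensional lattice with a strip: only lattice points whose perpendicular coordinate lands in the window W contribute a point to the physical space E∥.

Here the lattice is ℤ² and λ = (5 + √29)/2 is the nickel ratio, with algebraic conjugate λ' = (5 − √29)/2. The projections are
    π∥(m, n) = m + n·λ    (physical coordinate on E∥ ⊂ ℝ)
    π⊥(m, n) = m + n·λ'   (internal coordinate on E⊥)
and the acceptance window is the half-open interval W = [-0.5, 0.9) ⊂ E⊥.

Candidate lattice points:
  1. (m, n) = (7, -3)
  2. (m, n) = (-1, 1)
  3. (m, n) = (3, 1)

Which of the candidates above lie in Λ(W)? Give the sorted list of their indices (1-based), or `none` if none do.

Numerically λ ≈ 5.192582 and λ' = −1/λ ≈ -0.192582.
candidate 1: (m,n)=(7,-3) → π∥ = 7-3·λ ≈ -8.577747, π⊥ = 7-3·λ' ≈ 7.577747 ∉ [-0.5, 0.9) ⇒ out
candidate 2: (m,n)=(-1,1) → π∥ = -1+1·λ ≈ 4.192582, π⊥ = -1+1·λ' ≈ -1.192582 ∉ [-0.5, 0.9) ⇒ out
candidate 3: (m,n)=(3,1) → π∥ = 3+1·λ ≈ 8.192582, π⊥ = 3+1·λ' ≈ 2.807418 ∉ [-0.5, 0.9) ⇒ out

none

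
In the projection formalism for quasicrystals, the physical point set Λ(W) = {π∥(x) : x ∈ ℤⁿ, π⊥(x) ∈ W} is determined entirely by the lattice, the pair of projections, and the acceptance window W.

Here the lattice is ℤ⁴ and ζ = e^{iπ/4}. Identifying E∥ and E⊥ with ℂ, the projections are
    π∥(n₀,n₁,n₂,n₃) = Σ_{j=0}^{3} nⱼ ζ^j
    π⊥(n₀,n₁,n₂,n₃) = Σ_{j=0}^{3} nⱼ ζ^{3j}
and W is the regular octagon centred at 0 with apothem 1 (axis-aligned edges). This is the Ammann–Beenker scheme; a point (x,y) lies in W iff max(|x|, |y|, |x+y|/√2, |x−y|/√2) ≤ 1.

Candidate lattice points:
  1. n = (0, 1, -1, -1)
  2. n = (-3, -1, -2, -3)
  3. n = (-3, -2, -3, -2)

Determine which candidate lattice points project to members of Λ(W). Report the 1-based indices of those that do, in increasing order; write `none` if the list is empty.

With ζ = e^{iπ/4} the internal vectors are ζ^0,ζ^3,ζ^6,ζ^9.
#1 (0, 1, -1, -1): internal (-1.4142, 1.0000); octagon support 1.7071 vs apothem 1 → ∉ W
#2 (-3, -1, -2, -3): internal (-4.4142, -0.8284); octagon support 4.4142 vs apothem 1 → ∉ W
#3 (-3, -2, -3, -2): internal (-3.0000, 0.1716); octagon support 3.0000 vs apothem 1 → ∉ W

none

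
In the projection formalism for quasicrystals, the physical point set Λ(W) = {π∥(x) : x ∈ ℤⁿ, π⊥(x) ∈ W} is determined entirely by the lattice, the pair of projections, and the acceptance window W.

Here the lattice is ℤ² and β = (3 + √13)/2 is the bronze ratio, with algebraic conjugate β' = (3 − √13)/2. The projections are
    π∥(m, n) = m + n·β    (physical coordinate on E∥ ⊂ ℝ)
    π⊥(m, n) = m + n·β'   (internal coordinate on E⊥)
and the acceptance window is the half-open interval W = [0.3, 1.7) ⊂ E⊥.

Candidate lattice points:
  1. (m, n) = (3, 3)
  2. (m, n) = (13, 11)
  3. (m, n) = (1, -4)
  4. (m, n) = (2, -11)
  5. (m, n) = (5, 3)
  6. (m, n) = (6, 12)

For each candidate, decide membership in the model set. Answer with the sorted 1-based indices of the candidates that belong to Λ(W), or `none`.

none

Compute β' = (3−√13)/2 = -0.30278, so π⊥(m,n) = m -0.30278·n.
#1 (3,3): internal coord 3 + (3)·β' = +2.09167; +2.09167 ∉ [0.3, 1.7) → out
#2 (13,11): internal coord 13 + (11)·β' = +9.66947; +9.66947 ∉ [0.3, 1.7) → out
#3 (1,-4): internal coord 1 + (-4)·β' = +2.21110; +2.21110 ∉ [0.3, 1.7) → out
#4 (2,-11): internal coord 2 + (-11)·β' = +5.33053; +5.33053 ∉ [0.3, 1.7) → out
#5 (5,3): internal coord 5 + (3)·β' = +4.09167; +4.09167 ∉ [0.3, 1.7) → out
#6 (6,12): internal coord 6 + (12)·β' = +2.36669; +2.36669 ∉ [0.3, 1.7) → out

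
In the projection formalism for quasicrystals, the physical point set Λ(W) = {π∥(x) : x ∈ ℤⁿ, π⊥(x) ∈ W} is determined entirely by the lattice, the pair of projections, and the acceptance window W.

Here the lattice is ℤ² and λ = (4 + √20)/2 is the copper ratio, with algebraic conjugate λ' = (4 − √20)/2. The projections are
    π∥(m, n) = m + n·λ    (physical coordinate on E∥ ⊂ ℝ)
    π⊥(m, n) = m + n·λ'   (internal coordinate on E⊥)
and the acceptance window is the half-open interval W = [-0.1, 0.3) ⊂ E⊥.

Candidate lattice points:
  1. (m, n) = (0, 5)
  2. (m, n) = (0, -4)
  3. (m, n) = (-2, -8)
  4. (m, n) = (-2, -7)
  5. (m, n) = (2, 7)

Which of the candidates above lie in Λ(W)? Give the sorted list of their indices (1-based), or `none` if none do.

λ' = (4−√20)/2 ≈ -0.23607.
#1 (0,5): internal coord 0 + (5)·λ' = -1.18034; -1.18034 ∉ [-0.1, 0.3) → out
#2 (0,-4): internal coord 0 + (-4)·λ' = +0.94427; +0.94427 ∉ [-0.1, 0.3) → out
#3 (-2,-8): internal coord -2 + (-8)·λ' = -0.11146; -0.11146 ∉ [-0.1, 0.3) → out
#4 (-2,-7): internal coord -2 + (-7)·λ' = -0.34752; -0.34752 ∉ [-0.1, 0.3) → out
#5 (2,7): internal coord 2 + (7)·λ' = +0.34752; +0.34752 ∉ [-0.1, 0.3) → out

none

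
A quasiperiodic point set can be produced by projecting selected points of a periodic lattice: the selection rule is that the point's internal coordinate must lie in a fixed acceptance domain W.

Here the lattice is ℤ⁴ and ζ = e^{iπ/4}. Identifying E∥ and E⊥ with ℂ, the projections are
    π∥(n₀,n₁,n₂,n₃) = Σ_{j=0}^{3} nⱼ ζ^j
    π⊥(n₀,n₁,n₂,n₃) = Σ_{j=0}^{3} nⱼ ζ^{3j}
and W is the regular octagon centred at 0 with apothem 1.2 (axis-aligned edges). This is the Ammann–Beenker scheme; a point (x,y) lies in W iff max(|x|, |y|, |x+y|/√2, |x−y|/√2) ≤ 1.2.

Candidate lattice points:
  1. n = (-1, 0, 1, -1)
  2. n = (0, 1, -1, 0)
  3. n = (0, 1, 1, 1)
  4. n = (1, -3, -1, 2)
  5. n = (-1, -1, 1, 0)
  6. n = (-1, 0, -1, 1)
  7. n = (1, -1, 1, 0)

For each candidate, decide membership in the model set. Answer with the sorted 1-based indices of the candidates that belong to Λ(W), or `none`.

π⊥(n) = n₀ + n₁ζ³ + n₂ζ⁶ + n₃ζ⁹ where ζ = e^{iπ/4}.
candidate 1: n = (-1, 0, 1, -1) → π⊥ ≈ (-1.7071, -1.7071); max(|x|,|y|,|x±y|/√2) = 2.4142 > 1.2 ⇒ ∉ W
candidate 2: n = (0, 1, -1, 0) → π⊥ ≈ (-0.7071, +1.7071); max(|x|,|y|,|x±y|/√2) = 1.7071 > 1.2 ⇒ ∉ W
candidate 3: n = (0, 1, 1, 1) → π⊥ ≈ (+0.0000, +0.4142); max(|x|,|y|,|x±y|/√2) = 0.4142 ≤ 1.2 ⇒ ∈ W
candidate 4: n = (1, -3, -1, 2) → π⊥ ≈ (+4.5355, +0.2929); max(|x|,|y|,|x±y|/√2) = 4.5355 > 1.2 ⇒ ∉ W
candidate 5: n = (-1, -1, 1, 0) → π⊥ ≈ (-0.2929, -1.7071); max(|x|,|y|,|x±y|/√2) = 1.7071 > 1.2 ⇒ ∉ W
candidate 6: n = (-1, 0, -1, 1) → π⊥ ≈ (-0.2929, +1.7071); max(|x|,|y|,|x±y|/√2) = 1.7071 > 1.2 ⇒ ∉ W
candidate 7: n = (1, -1, 1, 0) → π⊥ ≈ (+1.7071, -1.7071); max(|x|,|y|,|x±y|/√2) = 2.4142 > 1.2 ⇒ ∉ W

3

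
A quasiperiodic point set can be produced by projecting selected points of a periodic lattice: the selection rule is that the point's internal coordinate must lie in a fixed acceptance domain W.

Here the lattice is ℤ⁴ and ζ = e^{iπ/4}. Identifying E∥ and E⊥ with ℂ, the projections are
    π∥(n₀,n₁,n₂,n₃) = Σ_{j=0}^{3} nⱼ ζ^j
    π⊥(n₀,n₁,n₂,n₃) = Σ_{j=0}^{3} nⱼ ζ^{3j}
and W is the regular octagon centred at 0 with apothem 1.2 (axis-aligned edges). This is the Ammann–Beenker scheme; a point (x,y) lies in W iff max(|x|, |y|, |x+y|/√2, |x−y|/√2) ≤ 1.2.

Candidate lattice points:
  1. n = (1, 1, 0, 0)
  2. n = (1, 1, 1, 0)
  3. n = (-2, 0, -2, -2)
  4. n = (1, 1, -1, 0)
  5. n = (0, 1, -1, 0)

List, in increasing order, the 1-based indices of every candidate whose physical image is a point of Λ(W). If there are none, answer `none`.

π⊥(n) = n₀ + n₁ζ³ + n₂ζ⁶ + n₃ζ⁹ where ζ = e^{iπ/4}.
#1 (1, 1, 0, 0): internal (0.29289, 0.70711); octagon support 0.70711 vs apothem 1.2 → ∈ W
#2 (1, 1, 1, 0): internal (0.29289, -0.29289); octagon support 0.41421 vs apothem 1.2 → ∈ W
#3 (-2, 0, -2, -2): internal (-3.41421, 0.58579); octagon support 3.41421 vs apothem 1.2 → ∉ W
#4 (1, 1, -1, 0): internal (0.29289, 1.70711); octagon support 1.70711 vs apothem 1.2 → ∉ W
#5 (0, 1, -1, 0): internal (-0.70711, 1.70711); octagon support 1.70711 vs apothem 1.2 → ∉ W

1, 2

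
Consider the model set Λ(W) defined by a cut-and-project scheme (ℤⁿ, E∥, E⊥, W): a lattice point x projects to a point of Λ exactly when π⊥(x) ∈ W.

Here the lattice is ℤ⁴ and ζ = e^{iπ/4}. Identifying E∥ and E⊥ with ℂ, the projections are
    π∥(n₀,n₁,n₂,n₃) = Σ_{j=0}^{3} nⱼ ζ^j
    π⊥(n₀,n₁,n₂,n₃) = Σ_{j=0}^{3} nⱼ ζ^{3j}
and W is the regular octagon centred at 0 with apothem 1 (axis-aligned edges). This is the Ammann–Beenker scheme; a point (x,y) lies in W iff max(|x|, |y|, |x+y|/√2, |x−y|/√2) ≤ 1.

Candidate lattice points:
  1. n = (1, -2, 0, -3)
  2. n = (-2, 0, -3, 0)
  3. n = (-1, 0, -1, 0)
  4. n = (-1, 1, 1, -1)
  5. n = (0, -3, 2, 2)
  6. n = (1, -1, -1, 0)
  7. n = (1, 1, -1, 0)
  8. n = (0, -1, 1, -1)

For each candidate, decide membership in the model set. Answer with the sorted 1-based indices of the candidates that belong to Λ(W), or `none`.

π⊥(n) = n₀ + n₁ζ³ + n₂ζ⁶ + n₃ζ⁹ where ζ = e^{iπ/4}.
candidate 1: n = (1, -2, 0, -3) → π⊥ ≈ (+0.29289, -3.53553); max(|x|,|y|,|x±y|/√2) = 3.53553 > 1 ⇒ ∉ W
candidate 2: n = (-2, 0, -3, 0) → π⊥ ≈ (-2.00000, +3.00000); max(|x|,|y|,|x±y|/√2) = 3.53553 > 1 ⇒ ∉ W
candidate 3: n = (-1, 0, -1, 0) → π⊥ ≈ (-1.00000, +1.00000); max(|x|,|y|,|x±y|/√2) = 1.41421 > 1 ⇒ ∉ W
candidate 4: n = (-1, 1, 1, -1) → π⊥ ≈ (-2.41421, -1.00000); max(|x|,|y|,|x±y|/√2) = 2.41421 > 1 ⇒ ∉ W
candidate 5: n = (0, -3, 2, 2) → π⊥ ≈ (+3.53553, -2.70711); max(|x|,|y|,|x±y|/√2) = 4.41421 > 1 ⇒ ∉ W
candidate 6: n = (1, -1, -1, 0) → π⊥ ≈ (+1.70711, +0.29289); max(|x|,|y|,|x±y|/√2) = 1.70711 > 1 ⇒ ∉ W
candidate 7: n = (1, 1, -1, 0) → π⊥ ≈ (+0.29289, +1.70711); max(|x|,|y|,|x±y|/√2) = 1.70711 > 1 ⇒ ∉ W
candidate 8: n = (0, -1, 1, -1) → π⊥ ≈ (+0.00000, -2.41421); max(|x|,|y|,|x±y|/√2) = 2.41421 > 1 ⇒ ∉ W

none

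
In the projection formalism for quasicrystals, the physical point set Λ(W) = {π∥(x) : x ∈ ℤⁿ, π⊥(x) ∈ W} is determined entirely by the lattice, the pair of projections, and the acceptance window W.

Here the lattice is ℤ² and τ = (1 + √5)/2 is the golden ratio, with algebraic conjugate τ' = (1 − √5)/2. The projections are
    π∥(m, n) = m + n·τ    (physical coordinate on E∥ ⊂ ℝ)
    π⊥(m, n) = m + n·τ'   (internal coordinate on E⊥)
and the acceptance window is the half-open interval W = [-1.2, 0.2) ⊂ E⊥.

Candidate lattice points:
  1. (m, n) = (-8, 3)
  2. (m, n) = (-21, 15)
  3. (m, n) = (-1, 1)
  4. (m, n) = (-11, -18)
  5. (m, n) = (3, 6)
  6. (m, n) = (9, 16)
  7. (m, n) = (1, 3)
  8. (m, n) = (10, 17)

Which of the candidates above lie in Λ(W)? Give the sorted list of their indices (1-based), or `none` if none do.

4, 5, 6, 7, 8

τ' = (1−√5)/2 ≈ -0.61803.
#1 (-8,3): internal coord -8 + (3)·τ' = -9.85410; -9.85410 ∉ [-1.2, 0.2) → out
#2 (-21,15): internal coord -21 + (15)·τ' = -30.27051; -30.27051 ∉ [-1.2, 0.2) → out
#3 (-1,1): internal coord -1 + (1)·τ' = -1.61803; -1.61803 ∉ [-1.2, 0.2) → out
#4 (-11,-18): internal coord -11 + (-18)·τ' = +0.12461; +0.12461 ∈ [-1.2, 0.2) → IN Λ
#5 (3,6): internal coord 3 + (6)·τ' = -0.70820; -0.70820 ∈ [-1.2, 0.2) → IN Λ
#6 (9,16): internal coord 9 + (16)·τ' = -0.88854; -0.88854 ∈ [-1.2, 0.2) → IN Λ
#7 (1,3): internal coord 1 + (3)·τ' = -0.85410; -0.85410 ∈ [-1.2, 0.2) → IN Λ
#8 (10,17): internal coord 10 + (17)·τ' = -0.50658; -0.50658 ∈ [-1.2, 0.2) → IN Λ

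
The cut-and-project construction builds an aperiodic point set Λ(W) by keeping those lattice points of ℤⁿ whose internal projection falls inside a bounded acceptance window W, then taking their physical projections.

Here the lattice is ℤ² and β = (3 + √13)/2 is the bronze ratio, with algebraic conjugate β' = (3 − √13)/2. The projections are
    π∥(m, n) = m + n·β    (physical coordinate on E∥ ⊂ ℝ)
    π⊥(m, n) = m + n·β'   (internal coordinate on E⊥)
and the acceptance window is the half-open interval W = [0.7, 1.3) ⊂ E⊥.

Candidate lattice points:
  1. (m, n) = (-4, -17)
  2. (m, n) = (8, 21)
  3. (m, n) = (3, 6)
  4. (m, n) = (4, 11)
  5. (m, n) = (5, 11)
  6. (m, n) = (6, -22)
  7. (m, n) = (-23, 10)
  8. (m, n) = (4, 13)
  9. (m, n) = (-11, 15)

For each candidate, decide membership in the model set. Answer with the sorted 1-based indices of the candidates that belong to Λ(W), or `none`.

1, 3

Compute β' = (3−√13)/2 = -0.302776, so π⊥(m,n) = m -0.302776·n.
candidate 1: (m,n)=(-4,-17) → π∥ = -4-17·β ≈ -60.147186, π⊥ = -4-17·β' ≈ 1.147186 ∈ [0.7, 1.3) ⇒ IN Λ
candidate 2: (m,n)=(8,21) → π∥ = 8+21·β ≈ 77.358288, π⊥ = 8+21·β' ≈ 1.641712 ∉ [0.7, 1.3) ⇒ out
candidate 3: (m,n)=(3,6) → π∥ = 3+6·β ≈ 22.816654, π⊥ = 3+6·β' ≈ 1.183346 ∈ [0.7, 1.3) ⇒ IN Λ
candidate 4: (m,n)=(4,11) → π∥ = 4+11·β ≈ 40.330532, π⊥ = 4+11·β' ≈ 0.669468 ∉ [0.7, 1.3) ⇒ out
candidate 5: (m,n)=(5,11) → π∥ = 5+11·β ≈ 41.330532, π⊥ = 5+11·β' ≈ 1.669468 ∉ [0.7, 1.3) ⇒ out
candidate 6: (m,n)=(6,-22) → π∥ = 6-22·β ≈ -66.661064, π⊥ = 6-22·β' ≈ 12.661064 ∉ [0.7, 1.3) ⇒ out
candidate 7: (m,n)=(-23,10) → π∥ = -23+10·β ≈ 10.027756, π⊥ = -23+10·β' ≈ -26.027756 ∉ [0.7, 1.3) ⇒ out
candidate 8: (m,n)=(4,13) → π∥ = 4+13·β ≈ 46.936083, π⊥ = 4+13·β' ≈ 0.063917 ∉ [0.7, 1.3) ⇒ out
candidate 9: (m,n)=(-11,15) → π∥ = -11+15·β ≈ 38.541635, π⊥ = -11+15·β' ≈ -15.541635 ∉ [0.7, 1.3) ⇒ out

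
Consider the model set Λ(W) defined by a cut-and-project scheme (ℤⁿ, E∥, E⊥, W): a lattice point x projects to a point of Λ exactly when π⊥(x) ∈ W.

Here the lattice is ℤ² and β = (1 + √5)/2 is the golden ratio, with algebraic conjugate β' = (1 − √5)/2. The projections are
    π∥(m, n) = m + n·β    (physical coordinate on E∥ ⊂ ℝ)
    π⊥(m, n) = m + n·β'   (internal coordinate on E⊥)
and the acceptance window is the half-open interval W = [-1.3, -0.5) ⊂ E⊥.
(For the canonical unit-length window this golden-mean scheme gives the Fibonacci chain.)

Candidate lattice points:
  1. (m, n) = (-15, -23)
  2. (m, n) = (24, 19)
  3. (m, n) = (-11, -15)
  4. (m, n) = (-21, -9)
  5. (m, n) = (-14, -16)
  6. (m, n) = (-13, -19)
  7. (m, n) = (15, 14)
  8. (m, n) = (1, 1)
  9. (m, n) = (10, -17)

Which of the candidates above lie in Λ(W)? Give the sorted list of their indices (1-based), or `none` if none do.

1, 6

β' = (1−√5)/2 ≈ -0.618034.
#1 (-15,-23): internal coord -15 + (-23)·β' = -0.785218; -0.785218 ∈ [-1.3, -0.5) → IN Λ
#2 (24,19): internal coord 24 + (19)·β' = +12.257354; +12.257354 ∉ [-1.3, -0.5) → out
#3 (-11,-15): internal coord -11 + (-15)·β' = -1.729490; -1.729490 ∉ [-1.3, -0.5) → out
#4 (-21,-9): internal coord -21 + (-9)·β' = -15.437694; -15.437694 ∉ [-1.3, -0.5) → out
#5 (-14,-16): internal coord -14 + (-16)·β' = -4.111456; -4.111456 ∉ [-1.3, -0.5) → out
#6 (-13,-19): internal coord -13 + (-19)·β' = -1.257354; -1.257354 ∈ [-1.3, -0.5) → IN Λ
#7 (15,14): internal coord 15 + (14)·β' = +6.347524; +6.347524 ∉ [-1.3, -0.5) → out
#8 (1,1): internal coord 1 + (1)·β' = +0.381966; +0.381966 ∉ [-1.3, -0.5) → out
#9 (10,-17): internal coord 10 + (-17)·β' = +20.506578; +20.506578 ∉ [-1.3, -0.5) → out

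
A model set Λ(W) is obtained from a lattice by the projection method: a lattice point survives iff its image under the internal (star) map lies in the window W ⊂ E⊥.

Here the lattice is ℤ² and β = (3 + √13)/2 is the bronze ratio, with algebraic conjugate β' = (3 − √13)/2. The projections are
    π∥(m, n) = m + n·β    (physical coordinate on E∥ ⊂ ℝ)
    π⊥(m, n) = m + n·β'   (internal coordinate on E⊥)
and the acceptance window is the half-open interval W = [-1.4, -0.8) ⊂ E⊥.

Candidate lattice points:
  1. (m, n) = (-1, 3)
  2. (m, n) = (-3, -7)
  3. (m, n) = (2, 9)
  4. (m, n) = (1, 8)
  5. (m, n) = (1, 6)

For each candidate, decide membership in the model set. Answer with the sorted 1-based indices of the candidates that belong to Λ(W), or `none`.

2, 5

Numerically β ≈ 3.3028 and β' = −1/β ≈ -0.3028.
candidate 1: (m,n)=(-1,3) → π∥ = -1+3·β ≈ 8.9083, π⊥ = -1+3·β' ≈ -1.9083 ∉ [-1.4, -0.8) ⇒ out
candidate 2: (m,n)=(-3,-7) → π∥ = -3-7·β ≈ -26.1194, π⊥ = -3-7·β' ≈ -0.8806 ∈ [-1.4, -0.8) ⇒ IN Λ
candidate 3: (m,n)=(2,9) → π∥ = 2+9·β ≈ 31.7250, π⊥ = 2+9·β' ≈ -0.7250 ∉ [-1.4, -0.8) ⇒ out
candidate 4: (m,n)=(1,8) → π∥ = 1+8·β ≈ 27.4222, π⊥ = 1+8·β' ≈ -1.4222 ∉ [-1.4, -0.8) ⇒ out
candidate 5: (m,n)=(1,6) → π∥ = 1+6·β ≈ 20.8167, π⊥ = 1+6·β' ≈ -0.8167 ∈ [-1.4, -0.8) ⇒ IN Λ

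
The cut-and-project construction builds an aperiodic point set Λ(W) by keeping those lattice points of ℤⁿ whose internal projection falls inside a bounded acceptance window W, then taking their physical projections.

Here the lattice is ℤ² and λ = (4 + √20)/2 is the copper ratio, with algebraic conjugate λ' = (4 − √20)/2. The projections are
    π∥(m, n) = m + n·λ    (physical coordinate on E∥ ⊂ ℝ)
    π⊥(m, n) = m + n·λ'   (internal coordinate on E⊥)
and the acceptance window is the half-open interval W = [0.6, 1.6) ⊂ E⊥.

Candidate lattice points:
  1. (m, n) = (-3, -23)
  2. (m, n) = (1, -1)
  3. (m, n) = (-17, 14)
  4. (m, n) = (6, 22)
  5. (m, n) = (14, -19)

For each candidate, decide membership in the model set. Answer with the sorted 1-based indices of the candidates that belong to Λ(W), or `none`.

λ' = (4−√20)/2 ≈ -0.236068.
#1 (-3,-23): internal coord -3 + (-23)·λ' = +2.429563; +2.429563 ∉ [0.6, 1.6) → out
#2 (1,-1): internal coord 1 + (-1)·λ' = +1.236068; +1.236068 ∈ [0.6, 1.6) → IN Λ
#3 (-17,14): internal coord -17 + (14)·λ' = -20.304952; -20.304952 ∉ [0.6, 1.6) → out
#4 (6,22): internal coord 6 + (22)·λ' = +0.806504; +0.806504 ∈ [0.6, 1.6) → IN Λ
#5 (14,-19): internal coord 14 + (-19)·λ' = +18.485292; +18.485292 ∉ [0.6, 1.6) → out

2, 4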